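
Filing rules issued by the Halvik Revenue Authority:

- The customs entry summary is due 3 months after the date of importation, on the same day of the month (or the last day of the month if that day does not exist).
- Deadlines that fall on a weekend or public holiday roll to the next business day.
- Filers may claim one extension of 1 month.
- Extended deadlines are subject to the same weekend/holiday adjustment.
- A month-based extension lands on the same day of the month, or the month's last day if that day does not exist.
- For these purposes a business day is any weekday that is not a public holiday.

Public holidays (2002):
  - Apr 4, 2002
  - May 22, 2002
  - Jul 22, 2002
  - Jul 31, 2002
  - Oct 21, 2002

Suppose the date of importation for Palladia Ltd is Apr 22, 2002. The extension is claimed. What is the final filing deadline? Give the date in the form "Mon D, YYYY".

Moving 3 months forward from Apr 22, 2002 on the corresponding day gives Jul 22, 2002.
Jul 22, 2002 is a listed holiday; the next business day is Jul 23, 2002 (Tuesday).
Applying the 1 month extension: 1 month after Jul 23, 2002 is Aug 23, 2002.
Aug 23, 2002 (Friday) is already a business day.
So the filing is due Aug 23, 2002.

Aug 23, 2002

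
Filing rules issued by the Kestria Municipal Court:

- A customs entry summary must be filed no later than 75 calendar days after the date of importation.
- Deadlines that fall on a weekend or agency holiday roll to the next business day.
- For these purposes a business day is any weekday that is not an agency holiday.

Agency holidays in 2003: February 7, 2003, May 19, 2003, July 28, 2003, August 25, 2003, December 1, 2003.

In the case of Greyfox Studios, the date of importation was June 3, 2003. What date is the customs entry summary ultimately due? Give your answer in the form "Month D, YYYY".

Trigger date June 3, 2003 + 75 calendar days = August 17, 2003.
Because August 17, 2003 is a Sunday, the deadline becomes August 18, 2003 (Monday).
So the filing is due August 18, 2003.

August 18, 2003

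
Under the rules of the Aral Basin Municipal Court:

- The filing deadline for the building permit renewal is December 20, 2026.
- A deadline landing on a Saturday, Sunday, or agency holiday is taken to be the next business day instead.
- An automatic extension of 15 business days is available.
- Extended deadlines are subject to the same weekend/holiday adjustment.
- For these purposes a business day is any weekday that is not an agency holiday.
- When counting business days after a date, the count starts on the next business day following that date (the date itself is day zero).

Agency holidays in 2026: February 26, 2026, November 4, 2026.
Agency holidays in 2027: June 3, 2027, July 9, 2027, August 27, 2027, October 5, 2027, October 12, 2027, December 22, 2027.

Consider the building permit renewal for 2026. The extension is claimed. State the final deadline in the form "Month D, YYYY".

The stated deadline is December 20, 2026.
December 20, 2026 is a Sunday; the next business day is December 21, 2026 (Monday).
The 15-business-day extension runs from December 21, 2026 to January 11, 2027.
January 11, 2027 is a Monday and not a listed holiday, so it stands.
The final due date is January 11, 2027.

January 11, 2027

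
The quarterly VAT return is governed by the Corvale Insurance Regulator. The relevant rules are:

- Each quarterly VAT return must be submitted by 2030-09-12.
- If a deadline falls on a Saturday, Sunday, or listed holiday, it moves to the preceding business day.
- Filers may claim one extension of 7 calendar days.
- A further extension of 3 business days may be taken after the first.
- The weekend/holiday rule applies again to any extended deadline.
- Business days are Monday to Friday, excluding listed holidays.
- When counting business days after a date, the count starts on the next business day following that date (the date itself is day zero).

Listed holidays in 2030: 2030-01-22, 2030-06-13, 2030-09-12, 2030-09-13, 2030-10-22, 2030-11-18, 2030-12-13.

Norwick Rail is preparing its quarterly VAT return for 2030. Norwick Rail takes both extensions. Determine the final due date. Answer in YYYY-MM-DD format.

Start from the fixed due date, 2030-09-12.
Because 2030-09-12 is a listed holiday, the deadline becomes 2030-09-11 (Wednesday).
Applying the 7-calendar-day extension: 2030-09-11 + 7 days = 2030-09-18.
Since 2030-09-18 is a Wednesday and not a holiday, the date is unchanged.
Counting 3 further business days from 2030-09-18 reaches 2030-09-23.
2030-09-23 is a Monday and not a listed holiday, so it stands.
Final deadline: 2030-09-23.

2030-09-23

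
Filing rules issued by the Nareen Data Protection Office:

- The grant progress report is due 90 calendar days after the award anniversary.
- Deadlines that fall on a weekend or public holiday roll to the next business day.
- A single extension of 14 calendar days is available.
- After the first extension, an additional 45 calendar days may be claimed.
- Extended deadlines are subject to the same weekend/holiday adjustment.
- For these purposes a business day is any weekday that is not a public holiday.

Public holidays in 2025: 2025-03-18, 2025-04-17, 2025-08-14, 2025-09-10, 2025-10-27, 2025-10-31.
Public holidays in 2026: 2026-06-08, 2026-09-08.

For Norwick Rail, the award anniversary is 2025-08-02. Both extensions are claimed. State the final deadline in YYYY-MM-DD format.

From 2025-08-02, 90 calendar days later is 2025-10-31.
2025-10-31 is a listed holiday; the next business day is 2025-11-03 (Monday).
Applying the 14-calendar-day extension: 2025-11-03 + 14 days = 2025-11-17.
2025-11-17 is a Monday and not a listed holiday, so it stands.
With the 45-day extension, 2025-11-17 becomes 2026-01-01.
2026-01-01 is a Thursday and not a listed holiday, so it stands.
So the filing is due 2026-01-01.

2026-01-01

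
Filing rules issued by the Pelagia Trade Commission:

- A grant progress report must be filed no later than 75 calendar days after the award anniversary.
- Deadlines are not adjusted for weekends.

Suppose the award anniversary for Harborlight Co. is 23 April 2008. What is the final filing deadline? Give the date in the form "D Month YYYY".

7 July 2008

Trigger date 23 April 2008 + 75 calendar days = 7 July 2008.
7 July 2008 is a Monday; no weekend or holiday adjustment applies.
Final deadline: 7 July 2008.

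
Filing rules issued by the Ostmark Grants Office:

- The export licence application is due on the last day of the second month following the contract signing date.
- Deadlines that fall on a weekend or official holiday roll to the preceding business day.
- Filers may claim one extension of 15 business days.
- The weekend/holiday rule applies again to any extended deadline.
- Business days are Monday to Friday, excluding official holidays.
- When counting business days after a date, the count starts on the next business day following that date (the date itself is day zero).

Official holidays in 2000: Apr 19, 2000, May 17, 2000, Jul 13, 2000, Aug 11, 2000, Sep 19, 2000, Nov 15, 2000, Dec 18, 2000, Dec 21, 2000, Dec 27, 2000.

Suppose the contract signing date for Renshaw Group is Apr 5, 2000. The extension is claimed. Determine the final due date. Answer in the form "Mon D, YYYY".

2 months after Apr 5, 2000 is June 2000; that month ends on Jun 30, 2000.
Jun 30, 2000 falls on a Friday, which is a business day, so no adjustment is needed.
Counting 15 further business days from Jun 30, 2000 reaches Jul 24, 2000.
Jul 24, 2000 (Monday) is already a business day.
Deadline: Jul 24, 2000.

Jul 24, 2000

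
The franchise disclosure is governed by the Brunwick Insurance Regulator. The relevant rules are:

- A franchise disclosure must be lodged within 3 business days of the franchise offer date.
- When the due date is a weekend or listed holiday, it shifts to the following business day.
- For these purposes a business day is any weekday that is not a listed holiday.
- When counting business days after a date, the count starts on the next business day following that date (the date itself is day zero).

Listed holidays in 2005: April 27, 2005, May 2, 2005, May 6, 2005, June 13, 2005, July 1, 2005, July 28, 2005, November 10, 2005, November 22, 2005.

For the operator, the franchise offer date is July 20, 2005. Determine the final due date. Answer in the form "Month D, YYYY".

July 25, 2005

Counting 3 business days after July 20, 2005 (skipping weekends and listed holidays) reaches July 25, 2005.
July 25, 2005 falls on a Monday, which is a business day, so no adjustment is needed.
Deadline: July 25, 2005.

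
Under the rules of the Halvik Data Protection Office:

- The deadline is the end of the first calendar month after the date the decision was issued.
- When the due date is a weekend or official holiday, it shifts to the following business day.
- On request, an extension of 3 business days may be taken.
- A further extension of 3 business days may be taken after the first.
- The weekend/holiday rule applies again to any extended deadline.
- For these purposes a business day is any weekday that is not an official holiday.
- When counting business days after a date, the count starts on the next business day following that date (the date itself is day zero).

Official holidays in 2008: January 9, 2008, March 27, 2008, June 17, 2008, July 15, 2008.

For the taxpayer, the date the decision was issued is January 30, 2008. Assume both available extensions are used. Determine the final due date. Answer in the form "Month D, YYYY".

The first month after January 30, 2008 is February 2008, whose last day is February 29, 2008.
February 29, 2008 (Friday) is already a business day.
Counting 3 further business days from February 29, 2008 reaches March 5, 2008.
Since March 5, 2008 is a Wednesday and not a holiday, the date is unchanged.
Counting 3 further business days from March 5, 2008 reaches March 10, 2008.
March 10, 2008 (Monday) is already a business day.
Final deadline: March 10, 2008.

March 10, 2008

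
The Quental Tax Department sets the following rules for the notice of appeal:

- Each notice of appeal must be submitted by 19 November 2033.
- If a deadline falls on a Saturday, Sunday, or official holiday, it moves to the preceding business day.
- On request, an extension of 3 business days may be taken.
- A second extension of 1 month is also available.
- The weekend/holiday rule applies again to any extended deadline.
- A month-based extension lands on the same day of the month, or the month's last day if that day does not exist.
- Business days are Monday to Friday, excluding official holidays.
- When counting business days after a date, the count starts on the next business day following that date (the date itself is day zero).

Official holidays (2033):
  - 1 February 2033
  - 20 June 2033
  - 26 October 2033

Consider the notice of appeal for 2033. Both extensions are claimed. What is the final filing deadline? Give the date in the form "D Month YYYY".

23 December 2033

The statutory due date is 19 November 2033.
19 November 2033 falls on a Saturday. Rolling to the preceding business day gives 18 November 2033, a Friday.
The 3-business-day extension runs from 18 November 2033 to 23 November 2033.
23 November 2033 falls on a Wednesday, which is a business day, so no adjustment is needed.
Applying the 1 month extension: 1 month after 23 November 2033 is 23 December 2033.
23 December 2033 falls on a Friday, which is a business day, so no adjustment is needed.
Final deadline: 23 December 2033.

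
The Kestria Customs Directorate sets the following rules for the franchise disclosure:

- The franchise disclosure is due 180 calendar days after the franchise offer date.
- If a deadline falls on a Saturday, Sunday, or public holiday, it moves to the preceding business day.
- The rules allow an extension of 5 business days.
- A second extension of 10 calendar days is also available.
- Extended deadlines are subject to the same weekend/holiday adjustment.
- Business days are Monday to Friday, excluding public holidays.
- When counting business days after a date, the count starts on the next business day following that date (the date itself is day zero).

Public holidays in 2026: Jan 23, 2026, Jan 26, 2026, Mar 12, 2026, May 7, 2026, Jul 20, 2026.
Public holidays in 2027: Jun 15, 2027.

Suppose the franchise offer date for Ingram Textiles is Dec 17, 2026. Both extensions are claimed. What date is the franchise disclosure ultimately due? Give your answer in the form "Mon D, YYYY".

Jul 2, 2027

Trigger date Dec 17, 2026 + 180 calendar days = Jun 15, 2027.
Jun 15, 2027 falls on a listed holiday. Rolling to the preceding business day gives Jun 14, 2027, a Monday.
The 5-business-day extension runs from Jun 14, 2027 to Jun 22, 2027.
Jun 22, 2027 falls on a Tuesday, which is a business day, so no adjustment is needed.
The 10-calendar-day extension moves the deadline from Jun 22, 2027 to Jul 2, 2027.
Since Jul 2, 2027 is a Friday and not a holiday, the date is unchanged.
The final due date is Jul 2, 2027.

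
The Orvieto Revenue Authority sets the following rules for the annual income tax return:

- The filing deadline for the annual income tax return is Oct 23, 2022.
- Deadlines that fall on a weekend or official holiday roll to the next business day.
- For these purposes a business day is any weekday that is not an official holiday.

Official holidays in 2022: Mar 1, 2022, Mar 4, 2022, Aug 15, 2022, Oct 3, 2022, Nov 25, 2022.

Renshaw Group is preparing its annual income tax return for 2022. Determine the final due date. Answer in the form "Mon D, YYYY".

The stated deadline is Oct 23, 2022.
Oct 23, 2022 is a Sunday, so it moves to the next business day, Oct 24, 2022 (Monday).
The final due date is Oct 24, 2022.

Oct 24, 2022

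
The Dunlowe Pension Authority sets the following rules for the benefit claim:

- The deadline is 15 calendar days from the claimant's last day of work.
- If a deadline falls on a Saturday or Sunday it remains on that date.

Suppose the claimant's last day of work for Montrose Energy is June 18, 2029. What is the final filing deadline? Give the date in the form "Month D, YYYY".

From June 18, 2029, 15 calendar days later is July 3, 2029.
No adjustment is made for weekends or holidays, so July 3, 2029 stands.
The final due date is July 3, 2029.

July 3, 2029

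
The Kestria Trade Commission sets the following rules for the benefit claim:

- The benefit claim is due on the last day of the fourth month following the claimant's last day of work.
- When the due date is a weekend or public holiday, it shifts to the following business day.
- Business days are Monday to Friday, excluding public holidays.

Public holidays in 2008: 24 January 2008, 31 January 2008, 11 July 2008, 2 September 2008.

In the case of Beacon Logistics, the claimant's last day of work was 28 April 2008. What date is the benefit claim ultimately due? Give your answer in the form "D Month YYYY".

1 September 2008

The fourth month after 28 April 2008 is August 2008, whose last day is 31 August 2008.
Because 31 August 2008 is a Sunday, the deadline becomes 1 September 2008 (Monday).
The final due date is 1 September 2008.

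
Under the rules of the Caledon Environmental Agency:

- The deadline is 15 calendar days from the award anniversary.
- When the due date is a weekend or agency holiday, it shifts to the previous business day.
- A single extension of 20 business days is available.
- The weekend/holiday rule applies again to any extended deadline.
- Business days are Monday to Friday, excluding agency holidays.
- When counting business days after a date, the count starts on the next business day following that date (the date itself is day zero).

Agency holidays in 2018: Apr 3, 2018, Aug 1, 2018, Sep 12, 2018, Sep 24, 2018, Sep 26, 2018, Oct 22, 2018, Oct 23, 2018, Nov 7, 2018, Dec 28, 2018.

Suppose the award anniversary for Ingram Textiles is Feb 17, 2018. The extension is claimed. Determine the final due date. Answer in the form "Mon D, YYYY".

15 calendar days after Feb 17, 2018 is Mar 4, 2018.
Mar 4, 2018 falls on a Sunday. Rolling to the preceding business day gives Mar 2, 2018, a Friday.
Counting 20 further business days from Mar 2, 2018 reaches Mar 30, 2018.
Since Mar 30, 2018 is a Friday and not a holiday, the date is unchanged.
Final deadline: Mar 30, 2018.

Mar 30, 2018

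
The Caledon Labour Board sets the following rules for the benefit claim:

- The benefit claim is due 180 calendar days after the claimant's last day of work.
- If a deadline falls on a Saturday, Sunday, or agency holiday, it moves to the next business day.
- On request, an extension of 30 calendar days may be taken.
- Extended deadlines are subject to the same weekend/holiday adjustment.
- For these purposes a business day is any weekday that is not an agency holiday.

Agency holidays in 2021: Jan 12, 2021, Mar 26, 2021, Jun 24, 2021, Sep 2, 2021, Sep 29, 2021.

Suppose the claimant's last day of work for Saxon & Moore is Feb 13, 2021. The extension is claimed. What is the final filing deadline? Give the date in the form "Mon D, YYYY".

180 calendar days after Feb 13, 2021 is Aug 12, 2021.
Aug 12, 2021 (Thursday) is already a business day.
Applying the 30-calendar-day extension: Aug 12, 2021 + 30 days = Sep 11, 2021.
Sep 11, 2021 is a Saturday; the next business day is Sep 13, 2021 (Monday).
Deadline: Sep 13, 2021.

Sep 13, 2021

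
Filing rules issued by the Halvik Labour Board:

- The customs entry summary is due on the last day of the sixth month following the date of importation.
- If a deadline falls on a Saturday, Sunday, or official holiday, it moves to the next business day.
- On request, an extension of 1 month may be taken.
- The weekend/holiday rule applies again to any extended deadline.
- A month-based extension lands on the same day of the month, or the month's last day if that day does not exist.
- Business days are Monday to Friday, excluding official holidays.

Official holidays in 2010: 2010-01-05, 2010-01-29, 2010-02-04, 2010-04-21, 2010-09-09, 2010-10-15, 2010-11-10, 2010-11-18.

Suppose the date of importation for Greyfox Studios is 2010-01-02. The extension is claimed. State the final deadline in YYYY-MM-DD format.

The sixth month after 2010-01-02 is July 2010, whose last day is 2010-07-31.
2010-07-31 is a Saturday; the next business day is 2010-08-02 (Monday).
Add 1 month to 2010-08-02: 2010-09-02.
2010-09-02 (Thursday) is already a business day.
So the filing is due 2010-09-02.

2010-09-02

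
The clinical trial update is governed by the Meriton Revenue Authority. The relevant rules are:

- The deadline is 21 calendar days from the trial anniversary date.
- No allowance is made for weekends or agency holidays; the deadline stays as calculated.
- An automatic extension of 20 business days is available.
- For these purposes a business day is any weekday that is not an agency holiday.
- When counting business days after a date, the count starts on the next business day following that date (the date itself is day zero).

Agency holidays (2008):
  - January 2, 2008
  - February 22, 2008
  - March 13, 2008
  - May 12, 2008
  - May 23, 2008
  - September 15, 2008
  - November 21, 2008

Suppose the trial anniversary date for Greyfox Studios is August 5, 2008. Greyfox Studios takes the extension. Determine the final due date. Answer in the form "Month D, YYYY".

September 24, 2008

Adding 21 calendar days to August 5, 2008 gives August 26, 2008.
August 26, 2008 falls on a Tuesday. The rules make no weekend/holiday allowance, so it remains August 26, 2008.
Counting 20 further business days from August 26, 2008 reaches September 24, 2008.
September 24, 2008 is a Wednesday; no weekend or holiday adjustment applies.
So the filing is due September 24, 2008.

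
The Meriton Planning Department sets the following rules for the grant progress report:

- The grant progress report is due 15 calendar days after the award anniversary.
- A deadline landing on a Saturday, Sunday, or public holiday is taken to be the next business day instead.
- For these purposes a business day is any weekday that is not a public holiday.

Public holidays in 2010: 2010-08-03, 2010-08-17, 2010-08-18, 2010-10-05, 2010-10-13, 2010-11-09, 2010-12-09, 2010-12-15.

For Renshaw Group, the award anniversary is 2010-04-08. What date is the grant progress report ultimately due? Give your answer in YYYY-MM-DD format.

2010-04-23

Adding 15 calendar days to 2010-04-08 gives 2010-04-23.
2010-04-23 is a Friday and not a listed holiday, so it stands.
The final due date is 2010-04-23.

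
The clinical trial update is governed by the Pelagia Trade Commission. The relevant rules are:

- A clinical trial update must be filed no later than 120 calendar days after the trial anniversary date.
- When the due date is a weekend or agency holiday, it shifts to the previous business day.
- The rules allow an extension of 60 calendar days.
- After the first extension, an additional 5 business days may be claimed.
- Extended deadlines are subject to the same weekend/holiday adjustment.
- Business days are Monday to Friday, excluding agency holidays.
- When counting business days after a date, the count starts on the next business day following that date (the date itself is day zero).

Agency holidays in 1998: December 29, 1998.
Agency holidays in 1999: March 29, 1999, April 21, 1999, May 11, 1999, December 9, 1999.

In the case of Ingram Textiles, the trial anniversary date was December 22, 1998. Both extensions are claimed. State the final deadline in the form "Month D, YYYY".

June 25, 1999

120 calendar days after December 22, 1998 is April 21, 1999.
April 21, 1999 is a listed holiday, so it moves to the preceding business day, April 20, 1999 (Tuesday).
With the 60-day extension, April 20, 1999 becomes June 19, 1999.
Because June 19, 1999 is a Saturday, the deadline becomes June 18, 1999 (Friday).
Applying the 5-business-day extension: 5 business days after June 18, 1999 is June 25, 1999.
June 25, 1999 falls on a Friday, which is a business day, so no adjustment is needed.
So the filing is due June 25, 1999.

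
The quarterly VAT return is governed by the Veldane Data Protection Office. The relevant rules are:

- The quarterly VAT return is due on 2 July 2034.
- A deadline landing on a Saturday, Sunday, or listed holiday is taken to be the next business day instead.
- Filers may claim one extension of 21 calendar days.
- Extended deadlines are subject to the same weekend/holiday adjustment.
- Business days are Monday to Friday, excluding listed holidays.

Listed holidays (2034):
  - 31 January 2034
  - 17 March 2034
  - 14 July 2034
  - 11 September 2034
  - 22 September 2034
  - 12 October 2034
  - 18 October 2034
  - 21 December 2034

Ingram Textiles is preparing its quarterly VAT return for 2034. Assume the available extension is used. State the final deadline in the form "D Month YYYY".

24 July 2034

Start from the fixed due date, 2 July 2034.
Because 2 July 2034 is a Sunday, the deadline becomes 3 July 2034 (Monday).
Add the 21 calendar-day extension to 3 July 2034: 24 July 2034.
Since 24 July 2034 is a Monday and not a holiday, the date is unchanged.
The final due date is 24 July 2034.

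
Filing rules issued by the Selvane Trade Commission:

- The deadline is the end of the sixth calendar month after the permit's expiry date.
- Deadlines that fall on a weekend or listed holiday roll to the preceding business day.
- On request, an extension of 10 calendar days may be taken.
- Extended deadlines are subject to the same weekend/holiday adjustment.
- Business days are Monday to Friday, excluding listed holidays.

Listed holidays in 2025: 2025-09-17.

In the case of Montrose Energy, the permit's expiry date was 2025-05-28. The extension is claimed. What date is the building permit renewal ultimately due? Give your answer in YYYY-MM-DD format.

2025-12-08

6 months after 2025-05-28 is November 2025; that month ends on 2025-11-30.
Because 2025-11-30 is a Sunday, the deadline becomes 2025-11-28 (Friday).
With the 10-day extension, 2025-11-28 becomes 2025-12-08.
2025-12-08 (Monday) is already a business day.
The final due date is 2025-12-08.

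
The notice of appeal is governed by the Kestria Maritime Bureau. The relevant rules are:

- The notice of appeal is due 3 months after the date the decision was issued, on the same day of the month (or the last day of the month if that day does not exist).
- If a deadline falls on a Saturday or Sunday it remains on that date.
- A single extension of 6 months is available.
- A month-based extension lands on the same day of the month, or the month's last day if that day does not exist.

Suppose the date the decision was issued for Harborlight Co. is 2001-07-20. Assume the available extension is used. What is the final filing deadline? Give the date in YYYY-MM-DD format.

3 months from 2001-07-20 is 2001-10-20.
No adjustment is made for weekends or holidays, so 2001-10-20 stands.
The 6 months extension carries 2001-10-20 to 2002-04-20.
2002-04-20 is a Saturday; no weekend or holiday adjustment applies.
The final due date is 2002-04-20.

2002-04-20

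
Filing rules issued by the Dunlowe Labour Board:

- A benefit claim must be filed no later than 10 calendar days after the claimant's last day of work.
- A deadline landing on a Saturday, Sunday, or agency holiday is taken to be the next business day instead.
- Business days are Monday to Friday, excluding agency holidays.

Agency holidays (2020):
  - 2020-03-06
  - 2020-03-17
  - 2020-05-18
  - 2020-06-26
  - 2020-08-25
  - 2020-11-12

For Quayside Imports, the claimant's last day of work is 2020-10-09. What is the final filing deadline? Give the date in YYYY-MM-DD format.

10 calendar days after 2020-10-09 is 2020-10-19.
2020-10-19 is a Monday and not a listed holiday, so it stands.
Deadline: 2020-10-19.

2020-10-19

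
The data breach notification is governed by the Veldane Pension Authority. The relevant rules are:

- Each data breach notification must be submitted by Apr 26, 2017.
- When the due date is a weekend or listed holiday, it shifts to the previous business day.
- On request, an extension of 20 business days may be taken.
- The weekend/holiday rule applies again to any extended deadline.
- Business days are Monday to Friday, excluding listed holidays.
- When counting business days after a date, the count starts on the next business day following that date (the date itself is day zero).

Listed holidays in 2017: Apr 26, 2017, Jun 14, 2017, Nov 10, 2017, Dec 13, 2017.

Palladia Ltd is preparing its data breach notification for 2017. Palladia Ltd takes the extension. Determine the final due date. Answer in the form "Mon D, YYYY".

Start from the fixed due date, Apr 26, 2017.
Apr 26, 2017 falls on a listed holiday. Rolling to the preceding business day gives Apr 25, 2017, a Tuesday.
Applying the 20-business-day extension: 20 business days after Apr 25, 2017 is May 24, 2017.
Since May 24, 2017 is a Wednesday and not a holiday, the date is unchanged.
Final deadline: May 24, 2017.

May 24, 2017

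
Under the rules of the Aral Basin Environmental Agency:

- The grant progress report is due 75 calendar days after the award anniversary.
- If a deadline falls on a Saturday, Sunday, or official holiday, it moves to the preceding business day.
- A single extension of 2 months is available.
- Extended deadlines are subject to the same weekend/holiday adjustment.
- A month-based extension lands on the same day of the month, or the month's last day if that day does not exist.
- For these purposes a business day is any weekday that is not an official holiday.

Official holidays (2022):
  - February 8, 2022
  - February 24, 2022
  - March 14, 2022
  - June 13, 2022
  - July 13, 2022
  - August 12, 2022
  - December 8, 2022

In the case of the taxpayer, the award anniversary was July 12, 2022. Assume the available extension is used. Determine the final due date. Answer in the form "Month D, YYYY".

From July 12, 2022, 75 calendar days later is September 25, 2022.
Because September 25, 2022 is a Sunday, the deadline becomes September 23, 2022 (Friday).
Add 2 months to September 23, 2022: November 23, 2022.
November 23, 2022 (Wednesday) is already a business day.
Final deadline: November 23, 2022.

November 23, 2022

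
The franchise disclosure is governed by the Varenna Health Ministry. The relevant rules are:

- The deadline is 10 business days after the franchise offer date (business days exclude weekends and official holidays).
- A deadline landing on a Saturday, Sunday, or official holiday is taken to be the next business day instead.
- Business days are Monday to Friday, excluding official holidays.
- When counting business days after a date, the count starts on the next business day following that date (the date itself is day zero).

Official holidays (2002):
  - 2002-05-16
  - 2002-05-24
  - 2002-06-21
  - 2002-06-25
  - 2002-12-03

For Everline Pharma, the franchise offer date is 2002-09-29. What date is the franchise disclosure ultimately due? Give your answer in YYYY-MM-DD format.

2002-10-11

10 business days after 2002-09-29, excluding weekends and holidays, is 2002-10-11.
2002-10-11 is a Friday and not a listed holiday, so it stands.
So the filing is due 2002-10-11.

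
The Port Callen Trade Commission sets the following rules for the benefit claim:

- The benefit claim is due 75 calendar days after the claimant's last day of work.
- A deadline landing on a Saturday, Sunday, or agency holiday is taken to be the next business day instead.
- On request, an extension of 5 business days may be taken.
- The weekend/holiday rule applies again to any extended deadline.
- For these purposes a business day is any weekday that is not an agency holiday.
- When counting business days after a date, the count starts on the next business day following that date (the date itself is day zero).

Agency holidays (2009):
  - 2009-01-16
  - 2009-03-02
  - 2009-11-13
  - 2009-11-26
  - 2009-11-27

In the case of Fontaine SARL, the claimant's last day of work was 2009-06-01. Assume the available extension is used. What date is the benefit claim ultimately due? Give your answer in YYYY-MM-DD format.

From 2009-06-01, 75 calendar days later is 2009-08-15.
Because 2009-08-15 is a Saturday, the deadline becomes 2009-08-17 (Monday).
Counting 5 further business days from 2009-08-17 reaches 2009-08-24.
2009-08-24 falls on a Monday, which is a business day, so no adjustment is needed.
So the filing is due 2009-08-24.

2009-08-24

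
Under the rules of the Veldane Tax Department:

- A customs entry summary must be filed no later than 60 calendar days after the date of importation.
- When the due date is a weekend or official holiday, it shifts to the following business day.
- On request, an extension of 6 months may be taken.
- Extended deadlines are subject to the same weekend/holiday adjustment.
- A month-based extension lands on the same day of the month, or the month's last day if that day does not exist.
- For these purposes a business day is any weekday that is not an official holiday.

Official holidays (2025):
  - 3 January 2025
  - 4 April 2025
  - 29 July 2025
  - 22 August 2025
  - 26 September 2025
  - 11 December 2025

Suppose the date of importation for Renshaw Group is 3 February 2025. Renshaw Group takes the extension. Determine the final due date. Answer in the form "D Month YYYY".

Trigger date 3 February 2025 + 60 calendar days = 4 April 2025.
4 April 2025 is a listed holiday, so it moves to the next business day, 7 April 2025 (Monday).
Applying the 6 months extension: 6 months after 7 April 2025 is 7 October 2025.
Since 7 October 2025 is a Tuesday and not a holiday, the date is unchanged.
Final deadline: 7 October 2025.

7 October 2025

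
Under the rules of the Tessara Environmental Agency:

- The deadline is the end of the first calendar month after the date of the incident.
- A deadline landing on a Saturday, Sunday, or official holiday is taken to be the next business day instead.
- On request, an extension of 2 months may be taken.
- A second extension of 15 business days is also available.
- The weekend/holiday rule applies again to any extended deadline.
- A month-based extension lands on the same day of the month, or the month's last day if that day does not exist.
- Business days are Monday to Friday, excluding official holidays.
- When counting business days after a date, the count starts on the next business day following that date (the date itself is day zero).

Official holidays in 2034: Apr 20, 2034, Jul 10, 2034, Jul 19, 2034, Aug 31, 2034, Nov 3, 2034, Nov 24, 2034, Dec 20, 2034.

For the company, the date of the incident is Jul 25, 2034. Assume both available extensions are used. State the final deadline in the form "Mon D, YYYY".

Nov 23, 2034

1 month after Jul 25, 2034 falls in August 2034; the last day of that month is Aug 31, 2034.
Aug 31, 2034 is a listed holiday, so it moves to the next business day, Sep 1, 2034 (Friday).
The 2 months extension carries Sep 1, 2034 to Nov 1, 2034.
Nov 1, 2034 is a Wednesday and not a listed holiday, so it stands.
The 15-business-day extension runs from Nov 1, 2034 to Nov 23, 2034.
Since Nov 23, 2034 is a Thursday and not a holiday, the date is unchanged.
Deadline: Nov 23, 2034.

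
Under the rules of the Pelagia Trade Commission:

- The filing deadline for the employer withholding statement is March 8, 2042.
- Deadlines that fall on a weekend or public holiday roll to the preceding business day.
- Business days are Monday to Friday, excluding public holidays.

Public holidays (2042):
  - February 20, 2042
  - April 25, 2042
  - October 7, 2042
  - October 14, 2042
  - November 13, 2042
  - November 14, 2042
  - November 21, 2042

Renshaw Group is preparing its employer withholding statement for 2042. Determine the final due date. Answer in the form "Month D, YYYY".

March 7, 2042

Start from the fixed due date, March 8, 2042.
March 8, 2042 is a Saturday, so it moves to the preceding business day, March 7, 2042 (Friday).
Deadline: March 7, 2042.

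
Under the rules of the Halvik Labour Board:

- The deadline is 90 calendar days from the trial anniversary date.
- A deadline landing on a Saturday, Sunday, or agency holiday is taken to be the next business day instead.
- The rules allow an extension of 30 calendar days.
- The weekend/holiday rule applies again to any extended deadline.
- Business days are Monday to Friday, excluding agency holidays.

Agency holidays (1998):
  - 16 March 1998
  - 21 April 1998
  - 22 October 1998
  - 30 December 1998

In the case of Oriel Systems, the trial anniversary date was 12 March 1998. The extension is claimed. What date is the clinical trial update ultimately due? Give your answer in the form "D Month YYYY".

10 July 1998

Adding 90 calendar days to 12 March 1998 gives 10 June 1998.
Since 10 June 1998 is a Wednesday and not a holiday, the date is unchanged.
Add the 30 calendar-day extension to 10 June 1998: 10 July 1998.
Since 10 July 1998 is a Friday and not a holiday, the date is unchanged.
Deadline: 10 July 1998.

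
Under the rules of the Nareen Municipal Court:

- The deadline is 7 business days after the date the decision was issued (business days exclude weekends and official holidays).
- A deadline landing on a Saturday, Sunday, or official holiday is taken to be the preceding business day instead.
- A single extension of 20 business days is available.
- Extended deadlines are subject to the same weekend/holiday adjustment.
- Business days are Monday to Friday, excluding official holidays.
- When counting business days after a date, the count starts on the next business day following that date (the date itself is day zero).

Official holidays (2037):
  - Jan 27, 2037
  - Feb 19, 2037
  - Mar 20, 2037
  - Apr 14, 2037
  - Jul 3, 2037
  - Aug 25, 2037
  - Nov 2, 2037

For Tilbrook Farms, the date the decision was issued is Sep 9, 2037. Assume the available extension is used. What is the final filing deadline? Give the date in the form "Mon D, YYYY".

Oct 16, 2037

7 business days after Sep 9, 2037, excluding weekends and holidays, is Sep 18, 2037.
Sep 18, 2037 falls on a Friday, which is a business day, so no adjustment is needed.
Applying the 20-business-day extension: 20 business days after Sep 18, 2037 is Oct 16, 2037.
Oct 16, 2037 falls on a Friday, which is a business day, so no adjustment is needed.
So the filing is due Oct 16, 2037.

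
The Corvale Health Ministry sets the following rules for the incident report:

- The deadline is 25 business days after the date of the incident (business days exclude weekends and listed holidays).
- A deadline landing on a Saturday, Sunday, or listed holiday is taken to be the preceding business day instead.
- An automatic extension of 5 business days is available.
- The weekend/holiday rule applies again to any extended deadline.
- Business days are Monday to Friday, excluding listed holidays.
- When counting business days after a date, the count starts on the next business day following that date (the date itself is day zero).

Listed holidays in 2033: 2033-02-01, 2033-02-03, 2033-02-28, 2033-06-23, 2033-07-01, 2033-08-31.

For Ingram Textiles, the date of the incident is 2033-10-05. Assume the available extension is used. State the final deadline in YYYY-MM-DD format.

Counting 25 business days after 2033-10-05 (skipping weekends and listed holidays) reaches 2033-11-09.
2033-11-09 (Wednesday) is already a business day.
Applying the 5-business-day extension: 5 business days after 2033-11-09 is 2033-11-16.
2033-11-16 (Wednesday) is already a business day.
So the filing is due 2033-11-16.

2033-11-16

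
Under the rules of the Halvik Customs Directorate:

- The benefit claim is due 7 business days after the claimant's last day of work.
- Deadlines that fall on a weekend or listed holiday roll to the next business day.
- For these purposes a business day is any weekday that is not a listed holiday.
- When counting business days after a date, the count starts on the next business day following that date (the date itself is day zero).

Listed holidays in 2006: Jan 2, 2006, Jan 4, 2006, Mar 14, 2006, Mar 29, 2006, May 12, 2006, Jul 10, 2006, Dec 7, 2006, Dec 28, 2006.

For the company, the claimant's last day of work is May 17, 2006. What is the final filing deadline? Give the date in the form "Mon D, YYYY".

Counting 7 business days after May 17, 2006 (skipping weekends and listed holidays) reaches May 26, 2006.
Since May 26, 2006 is a Friday and not a holiday, the date is unchanged.
So the filing is due May 26, 2006.

May 26, 2006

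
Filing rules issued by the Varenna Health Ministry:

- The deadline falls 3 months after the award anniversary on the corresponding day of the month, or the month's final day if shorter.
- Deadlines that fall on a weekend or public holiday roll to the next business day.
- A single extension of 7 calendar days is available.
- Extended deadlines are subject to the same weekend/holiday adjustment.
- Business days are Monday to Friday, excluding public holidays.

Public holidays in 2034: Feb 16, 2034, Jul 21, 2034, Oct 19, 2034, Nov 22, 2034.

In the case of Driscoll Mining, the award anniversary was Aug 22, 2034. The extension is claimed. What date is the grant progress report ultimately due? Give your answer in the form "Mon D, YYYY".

Nov 30, 2034

3 months after Aug 22, 2034, on the same day of the month, is Nov 22, 2034.
Because Nov 22, 2034 is a listed holiday, the deadline becomes Nov 23, 2034 (Thursday).
Applying the 7-calendar-day extension: Nov 23, 2034 + 7 days = Nov 30, 2034.
Since Nov 30, 2034 is a Thursday and not a holiday, the date is unchanged.
Deadline: Nov 30, 2034.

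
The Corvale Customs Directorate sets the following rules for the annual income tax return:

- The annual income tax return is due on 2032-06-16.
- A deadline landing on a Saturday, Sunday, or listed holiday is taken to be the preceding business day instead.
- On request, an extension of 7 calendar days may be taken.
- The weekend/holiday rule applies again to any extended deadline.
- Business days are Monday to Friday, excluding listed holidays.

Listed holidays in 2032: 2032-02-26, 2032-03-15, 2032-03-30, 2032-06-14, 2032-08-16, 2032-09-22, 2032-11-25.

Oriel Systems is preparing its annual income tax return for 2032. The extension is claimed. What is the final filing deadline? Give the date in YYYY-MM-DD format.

2032-06-23

The stated deadline is 2032-06-16.
2032-06-16 is a Wednesday and not a listed holiday, so it stands.
Add the 7 calendar-day extension to 2032-06-16: 2032-06-23.
2032-06-23 (Wednesday) is already a business day.
The final due date is 2032-06-23.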